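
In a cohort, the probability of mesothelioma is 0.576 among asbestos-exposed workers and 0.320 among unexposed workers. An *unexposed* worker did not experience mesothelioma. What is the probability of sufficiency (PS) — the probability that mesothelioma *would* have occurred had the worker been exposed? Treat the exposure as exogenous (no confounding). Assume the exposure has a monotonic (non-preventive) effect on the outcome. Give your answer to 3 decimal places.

PS ≈ 0.376

Let p₁ = 0.576, p₀ = 0.32.
Under exogeneity and monotonicity, PS = (p₁ − p₀) / (1 − p₀).
PS = (0.576 − 0.32) / (1 − 0.32) = 0.256 / 0.68 ≈ 0.3765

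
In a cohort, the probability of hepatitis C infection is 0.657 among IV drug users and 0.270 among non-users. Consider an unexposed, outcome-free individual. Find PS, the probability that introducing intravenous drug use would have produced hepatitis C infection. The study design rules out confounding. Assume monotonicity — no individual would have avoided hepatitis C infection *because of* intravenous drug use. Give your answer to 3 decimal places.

Let p₁ = 0.657, p₀ = 0.27.
Under exogeneity and monotonicity, PS = (p₁ − p₀) / (1 − p₀).
PS = (0.657 − 0.27) / (1 − 0.27) = 0.387 / 0.73 ≈ 0.5301

PS ≈ 0.530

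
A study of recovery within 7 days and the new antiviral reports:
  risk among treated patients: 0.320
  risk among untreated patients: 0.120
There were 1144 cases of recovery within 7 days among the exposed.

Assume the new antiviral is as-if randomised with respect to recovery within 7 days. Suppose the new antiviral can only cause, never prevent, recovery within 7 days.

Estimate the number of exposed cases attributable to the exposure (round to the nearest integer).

about 715 cases

Let p₁ = 0.32, p₀ = 0.12.
PN = (p₁ − p₀)/p₁ = (0.32 − 0.12) / 0.32 ≈ 0.62500.
Attributable cases ≈ PN × (exposed cases) = 0.62500 × 1144 ≈ 715.00.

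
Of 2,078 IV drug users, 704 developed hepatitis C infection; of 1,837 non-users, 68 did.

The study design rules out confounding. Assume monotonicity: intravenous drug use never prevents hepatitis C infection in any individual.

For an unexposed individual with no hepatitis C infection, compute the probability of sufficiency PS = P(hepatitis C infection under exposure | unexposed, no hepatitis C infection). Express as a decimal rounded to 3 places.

PS ≈ 0.313

p₁ = P(outcome | exposed) = 704/2078 = 0.33879
p₀ = P(outcome | unexposed) = 68/1837 = 0.037017
Under exogeneity and monotonicity, PS = (p₁ − p₀) / (1 − p₀).
PS = (0.33879 − 0.037017) / (1 − 0.037017) = 0.30177 / 0.96298 ≈ 0.3134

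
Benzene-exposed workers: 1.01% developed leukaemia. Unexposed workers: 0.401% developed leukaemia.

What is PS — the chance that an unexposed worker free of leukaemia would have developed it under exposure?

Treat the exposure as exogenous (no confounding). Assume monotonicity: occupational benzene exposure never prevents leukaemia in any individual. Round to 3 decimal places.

p₁ = 0.0101, p₀ = 0.00401.
Under exogeneity and monotonicity, PS = (p₁ − p₀) / (1 − p₀).
PS = (0.0101 − 0.00401) / (1 − 0.00401) = 0.00609 / 0.99599 ≈ 0.0061

PS ≈ 0.006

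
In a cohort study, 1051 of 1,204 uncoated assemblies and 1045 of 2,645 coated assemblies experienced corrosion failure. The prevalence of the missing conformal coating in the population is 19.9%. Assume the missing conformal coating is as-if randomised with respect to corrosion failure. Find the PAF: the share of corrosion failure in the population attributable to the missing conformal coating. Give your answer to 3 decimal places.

p₁ = P(outcome | exposed) = 1051/1204 = 0.87292
p₀ = P(outcome | unexposed) = 1045/2645 = 0.39509
Overall risk P(Y=1) = π·p₁ + (1−π)·p₀ = 0.199×0.87292 + 0.801×0.39509 = 0.49017.
Under exogeneity, PAF = [P(Y=1) − p₀] / P(Y=1).
PAF = (0.49017 − 0.39509) / 0.49017 ≈ 0.1940

PAF ≈ 0.194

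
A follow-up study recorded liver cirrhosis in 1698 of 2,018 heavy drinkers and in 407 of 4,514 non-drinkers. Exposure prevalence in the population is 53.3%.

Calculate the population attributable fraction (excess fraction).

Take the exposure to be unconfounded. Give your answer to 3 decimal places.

p₁ = P(outcome | exposed) = 1698/2018 = 0.84143
p₀ = P(outcome | unexposed) = 407/4514 = 0.090164
Overall risk P(Y=1) = π·p₁ + (1−π)·p₀ = 0.533×0.84143 + 0.467×0.090164 = 0.49059.
Under exogeneity, PAF = [P(Y=1) − p₀] / P(Y=1).
PAF = (0.49059 − 0.090164) / 0.49059 ≈ 0.8162

PAF ≈ 0.816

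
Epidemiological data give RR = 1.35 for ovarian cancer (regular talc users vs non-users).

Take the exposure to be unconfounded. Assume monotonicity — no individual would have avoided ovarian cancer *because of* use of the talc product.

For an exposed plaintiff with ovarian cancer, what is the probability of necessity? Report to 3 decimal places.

PN ≈ 0.259

Under exogeneity and monotonicity, PN = (RR − 1) / RR = 1 − 1/RR.
PN = (1.35 − 1) / 1.35 = 0.35 / 1.35 ≈ 0.2593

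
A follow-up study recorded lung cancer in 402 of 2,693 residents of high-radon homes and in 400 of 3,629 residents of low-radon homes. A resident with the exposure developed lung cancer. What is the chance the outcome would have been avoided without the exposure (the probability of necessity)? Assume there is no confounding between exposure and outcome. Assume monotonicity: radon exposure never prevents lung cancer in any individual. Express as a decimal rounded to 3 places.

p₁ = P(outcome | exposed) = 402/2693 = 0.14928
p₀ = P(outcome | unexposed) = 400/3629 = 0.11022
Under exogeneity and monotonicity, PN = (p₁ − p₀) / p₁.
PN = (0.14928 − 0.11022) / 0.14928 = 0.039053 / 0.14928 ≈ 0.2616

PN ≈ 0.262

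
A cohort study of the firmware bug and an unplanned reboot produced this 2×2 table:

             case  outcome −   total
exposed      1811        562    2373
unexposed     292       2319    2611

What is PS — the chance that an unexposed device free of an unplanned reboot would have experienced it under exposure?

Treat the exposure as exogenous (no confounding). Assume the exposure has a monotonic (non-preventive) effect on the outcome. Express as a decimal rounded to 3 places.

p₁ = P(outcome | exposed) = 1811/2373 = 0.76317
p₀ = P(outcome | unexposed) = 292/2611 = 0.11183
Under exogeneity and monotonicity, PS = (p₁ − p₀) / (1 − p₀).
PS = (0.76317 − 0.11183) / (1 − 0.11183) = 0.65133 / 0.88817 ≈ 0.7333

PS ≈ 0.733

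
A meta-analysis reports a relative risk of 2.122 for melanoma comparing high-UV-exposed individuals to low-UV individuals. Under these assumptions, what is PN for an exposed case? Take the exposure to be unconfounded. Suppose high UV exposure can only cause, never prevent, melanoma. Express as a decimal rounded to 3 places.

PN ≈ 0.529

Under exogeneity and monotonicity, PN = (RR − 1) / RR = 1 − 1/RR.
PN = (2.122 − 1) / 2.122 = 1.122 / 2.122 ≈ 0.5287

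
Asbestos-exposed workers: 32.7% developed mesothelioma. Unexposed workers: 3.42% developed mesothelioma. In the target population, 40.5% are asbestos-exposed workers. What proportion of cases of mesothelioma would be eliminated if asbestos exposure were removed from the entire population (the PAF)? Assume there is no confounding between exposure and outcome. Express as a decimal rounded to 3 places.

PAF ≈ 0.776

p₁ = 0.327, p₀ = 0.0342.
Overall risk P(Y=1) = π·p₁ + (1−π)·p₀ = 0.405×0.327 + 0.595×0.0342 = 0.15278.
Under exogeneity, PAF = [P(Y=1) − p₀] / P(Y=1).
PAF = (0.15278 − 0.0342) / 0.15278 ≈ 0.7762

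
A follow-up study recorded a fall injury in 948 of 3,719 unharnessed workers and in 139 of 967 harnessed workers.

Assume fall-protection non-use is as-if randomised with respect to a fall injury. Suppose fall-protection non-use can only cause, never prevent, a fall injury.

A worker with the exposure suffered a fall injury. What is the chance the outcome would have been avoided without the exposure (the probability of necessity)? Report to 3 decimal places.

p₁ = P(outcome | exposed) = 948/3719 = 0.25491
p₀ = P(outcome | unexposed) = 139/967 = 0.14374
Under exogeneity and monotonicity, PN = (p₁ − p₀) / p₁.
PN = (0.25491 − 0.14374) / 0.25491 = 0.11116 / 0.25491 ≈ 0.4361

PN ≈ 0.436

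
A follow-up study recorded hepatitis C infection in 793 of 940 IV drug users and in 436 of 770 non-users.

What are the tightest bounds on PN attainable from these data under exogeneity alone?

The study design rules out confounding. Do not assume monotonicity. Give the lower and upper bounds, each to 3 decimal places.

p₁ = P(outcome | exposed) = 793/940 = 0.84362
p₀ = P(outcome | unexposed) = 436/770 = 0.56623
Under exogeneity alone the bounds on PN are max{0,(p₁−p₀)/p₁} ≤ PN ≤ min{1,(1−p₀)/p₁}.
  lower = (p₁ − p₀)/p₁ = 0.27738 / 0.84362 ≈ 0.3288
  upper = min{1, (1 − p₀)/p₁} = 0.43377 / 0.84362 ≈ 0.5142

0.329 ≤ PN ≤ 0.514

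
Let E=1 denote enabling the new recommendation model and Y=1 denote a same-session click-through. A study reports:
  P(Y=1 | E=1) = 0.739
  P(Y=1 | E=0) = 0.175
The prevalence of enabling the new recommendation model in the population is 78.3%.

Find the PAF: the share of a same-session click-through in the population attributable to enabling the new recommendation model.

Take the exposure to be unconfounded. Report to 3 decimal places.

PAF ≈ 0.716

Let p₁ = 0.739, p₀ = 0.175.
Overall risk P(Y=1) = π·p₁ + (1−π)·p₀ = 0.783×0.739 + 0.217×0.175 = 0.61661.
Under exogeneity, PAF = [P(Y=1) − p₀] / P(Y=1).
PAF = (0.61661 − 0.175) / 0.61661 ≈ 0.7162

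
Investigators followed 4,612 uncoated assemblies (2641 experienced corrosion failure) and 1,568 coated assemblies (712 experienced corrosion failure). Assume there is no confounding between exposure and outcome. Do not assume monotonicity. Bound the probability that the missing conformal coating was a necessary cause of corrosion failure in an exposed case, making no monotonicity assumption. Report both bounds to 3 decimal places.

0.207 ≤ PN ≤ 0.953

p₁ = P(outcome | exposed) = 2641/4612 = 0.57264
p₀ = P(outcome | unexposed) = 712/1568 = 0.45408
Under exogeneity alone the bounds on PN are max{0,(p₁−p₀)/p₁} ≤ PN ≤ min{1,(1−p₀)/p₁}.
  lower = (p₁ − p₀)/p₁ = 0.11855 / 0.57264 ≈ 0.2070
  upper = min{1, (1 − p₀)/p₁} = 0.54592 / 0.57264 ≈ 0.9533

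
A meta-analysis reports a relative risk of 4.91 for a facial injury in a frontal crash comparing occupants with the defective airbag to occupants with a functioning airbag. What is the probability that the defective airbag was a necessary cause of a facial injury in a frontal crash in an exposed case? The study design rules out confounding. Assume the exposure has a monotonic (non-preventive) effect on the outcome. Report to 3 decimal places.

PN ≈ 0.796

Under exogeneity and monotonicity, PN = (RR − 1) / RR = 1 − 1/RR.
PN = (4.91 − 1) / 4.91 = 3.91 / 4.91 ≈ 0.7963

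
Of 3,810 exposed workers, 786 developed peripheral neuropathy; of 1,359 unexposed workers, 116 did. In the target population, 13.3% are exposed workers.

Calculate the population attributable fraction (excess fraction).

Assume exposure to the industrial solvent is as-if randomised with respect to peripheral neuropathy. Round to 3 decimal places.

p₁ = P(outcome | exposed) = 786/3810 = 0.2063
p₀ = P(outcome | unexposed) = 116/1359 = 0.085357
Overall risk P(Y=1) = π·p₁ + (1−π)·p₀ = 0.133×0.2063 + 0.867×0.085357 = 0.10144.
Under exogeneity, PAF = [P(Y=1) − p₀] / P(Y=1).
PAF = (0.10144 − 0.085357) / 0.10144 ≈ 0.1586

PAF ≈ 0.159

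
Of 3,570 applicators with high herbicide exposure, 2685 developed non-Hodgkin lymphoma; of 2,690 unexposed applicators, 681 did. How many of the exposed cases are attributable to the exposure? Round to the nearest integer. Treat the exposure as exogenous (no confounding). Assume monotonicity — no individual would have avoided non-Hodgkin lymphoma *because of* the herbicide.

about 1781 cases

p₁ = P(outcome | exposed) = 2685/3570 = 0.7521
p₀ = P(outcome | unexposed) = 681/2690 = 0.25316
PN = (p₁ − p₀)/p₁ = (0.7521 − 0.25316) / 0.7521 ≈ 0.66340.
Attributable cases ≈ PN × (exposed cases) = 0.66340 × 2685 ≈ 1781.22.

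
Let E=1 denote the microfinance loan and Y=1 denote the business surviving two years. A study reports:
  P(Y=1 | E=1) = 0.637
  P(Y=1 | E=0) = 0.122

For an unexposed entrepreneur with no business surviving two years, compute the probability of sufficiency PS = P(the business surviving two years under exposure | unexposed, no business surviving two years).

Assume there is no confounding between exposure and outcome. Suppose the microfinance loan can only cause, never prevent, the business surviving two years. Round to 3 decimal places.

PS ≈ 0.587

Let p₁ = 0.637, p₀ = 0.122.
Under exogeneity and monotonicity, PS = (p₁ − p₀) / (1 − p₀).
PS = (0.637 − 0.122) / (1 − 0.122) = 0.515 / 0.878 ≈ 0.5866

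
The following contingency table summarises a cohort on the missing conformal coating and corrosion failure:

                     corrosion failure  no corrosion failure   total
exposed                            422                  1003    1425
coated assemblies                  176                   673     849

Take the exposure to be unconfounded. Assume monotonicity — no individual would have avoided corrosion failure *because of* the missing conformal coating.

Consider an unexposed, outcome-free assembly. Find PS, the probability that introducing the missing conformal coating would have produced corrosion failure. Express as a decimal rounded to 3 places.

PS ≈ 0.112

p₁ = P(outcome | exposed) = 422/1425 = 0.29614
p₀ = P(outcome | unexposed) = 176/849 = 0.2073
Under exogeneity and monotonicity, PS = (p₁ − p₀)/(1 − p₀).
PS = (0.29614 − 0.2073) / 0.7927 ≈ 0.1121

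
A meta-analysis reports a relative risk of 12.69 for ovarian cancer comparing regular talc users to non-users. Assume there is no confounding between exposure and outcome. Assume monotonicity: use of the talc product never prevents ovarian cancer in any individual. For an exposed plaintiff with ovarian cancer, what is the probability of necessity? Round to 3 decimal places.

Under exogeneity and monotonicity, PN = (RR − 1) / RR = 1 − 1/RR.
PN = (12.69 − 1) / 12.69 = 11.69 / 12.69 ≈ 0.9212

PN ≈ 0.921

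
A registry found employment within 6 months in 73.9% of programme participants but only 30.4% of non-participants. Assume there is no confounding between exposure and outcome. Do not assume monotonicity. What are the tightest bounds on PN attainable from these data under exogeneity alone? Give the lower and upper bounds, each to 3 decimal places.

p₁ = 0.739, p₀ = 0.304.
Under exogeneity alone the bounds on PN are max{0,(p₁−p₀)/p₁} ≤ PN ≤ min{1,(1−p₀)/p₁}.
  lower = (p₁ − p₀)/p₁ = 0.435 / 0.739 ≈ 0.5886
  upper = min{1, (1 − p₀)/p₁} = 0.696 / 0.739 ≈ 0.9418

0.589 ≤ PN ≤ 0.942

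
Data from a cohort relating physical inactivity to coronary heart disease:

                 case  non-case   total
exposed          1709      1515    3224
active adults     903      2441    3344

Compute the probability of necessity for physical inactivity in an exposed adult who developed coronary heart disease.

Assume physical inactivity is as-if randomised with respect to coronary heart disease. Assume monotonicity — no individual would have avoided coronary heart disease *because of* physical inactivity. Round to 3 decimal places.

p₁ = P(outcome | exposed) = 1709/3224 = 0.53009
p₀ = P(outcome | unexposed) = 903/3344 = 0.27004
Under exogeneity and monotonicity, PN = (p₁ − p₀)/p₁.
PN = (0.53009 − 0.27004) / 0.53009 ≈ 0.4906

PN ≈ 0.491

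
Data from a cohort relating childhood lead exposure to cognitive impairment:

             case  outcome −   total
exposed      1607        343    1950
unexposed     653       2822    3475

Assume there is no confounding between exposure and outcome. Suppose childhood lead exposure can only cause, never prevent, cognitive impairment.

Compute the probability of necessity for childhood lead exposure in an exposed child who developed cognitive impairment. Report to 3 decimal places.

PN ≈ 0.772

p₁ = P(outcome | exposed) = 1607/1950 = 0.8241
p₀ = P(outcome | unexposed) = 653/3475 = 0.18791
Under exogeneity and monotonicity, PN = (p₁ − p₀)/p₁.
PN = (0.8241 − 0.18791) / 0.8241 ≈ 0.7720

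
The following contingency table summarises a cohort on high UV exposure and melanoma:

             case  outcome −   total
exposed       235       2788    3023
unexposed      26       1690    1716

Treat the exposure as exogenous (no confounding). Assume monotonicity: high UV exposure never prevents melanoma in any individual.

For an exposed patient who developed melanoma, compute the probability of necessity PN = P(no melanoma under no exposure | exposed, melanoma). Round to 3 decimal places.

PN ≈ 0.805

p₁ = P(outcome | exposed) = 235/3023 = 0.077737
p₀ = P(outcome | unexposed) = 26/1716 = 0.015152
Under exogeneity and monotonicity, PN = (p₁ − p₀)/p₁.
PN = (0.077737 − 0.015152) / 0.077737 ≈ 0.8051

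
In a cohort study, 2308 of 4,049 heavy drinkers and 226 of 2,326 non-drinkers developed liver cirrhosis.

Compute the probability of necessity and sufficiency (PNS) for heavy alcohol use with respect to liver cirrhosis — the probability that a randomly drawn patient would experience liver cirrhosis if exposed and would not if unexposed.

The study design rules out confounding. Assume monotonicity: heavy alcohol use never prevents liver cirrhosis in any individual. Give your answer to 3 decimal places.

p₁ = P(outcome | exposed) = 2308/4049 = 0.57002
p₀ = P(outcome | unexposed) = 226/2326 = 0.097163
Under exogeneity and monotonicity, PNS = p₁ − p₀.
PNS = 0.57002 − 0.097163 = 0.47285

PNS ≈ 0.473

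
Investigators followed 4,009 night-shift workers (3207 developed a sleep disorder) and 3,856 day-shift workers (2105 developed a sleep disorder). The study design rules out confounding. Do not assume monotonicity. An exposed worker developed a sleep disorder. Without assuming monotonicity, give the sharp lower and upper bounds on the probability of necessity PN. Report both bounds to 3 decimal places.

0.318 ≤ PN ≤ 0.568

p₁ = P(outcome | exposed) = 3207/4009 = 0.79995
p₀ = P(outcome | unexposed) = 2105/3856 = 0.5459
Under exogeneity alone the bounds on PN are max{0,(p₁−p₀)/p₁} ≤ PN ≤ min{1,(1−p₀)/p₁}.
  lower = (p₁ − p₀)/p₁ = 0.25405 / 0.79995 ≈ 0.3176
  upper = min{1, (1 − p₀)/p₁} = 0.4541 / 0.79995 ≈ 0.5677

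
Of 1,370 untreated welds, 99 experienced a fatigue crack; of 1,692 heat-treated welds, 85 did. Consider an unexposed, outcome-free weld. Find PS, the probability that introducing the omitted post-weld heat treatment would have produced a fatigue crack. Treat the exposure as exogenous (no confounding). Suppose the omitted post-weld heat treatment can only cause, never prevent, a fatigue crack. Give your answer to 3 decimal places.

p₁ = P(outcome | exposed) = 99/1370 = 0.072263
p₀ = P(outcome | unexposed) = 85/1692 = 0.050236
Under exogeneity and monotonicity, PS = (p₁ − p₀) / (1 − p₀).
PS = (0.072263 − 0.050236) / (1 − 0.050236) = 0.022026 / 0.94976 ≈ 0.0232

PS ≈ 0.023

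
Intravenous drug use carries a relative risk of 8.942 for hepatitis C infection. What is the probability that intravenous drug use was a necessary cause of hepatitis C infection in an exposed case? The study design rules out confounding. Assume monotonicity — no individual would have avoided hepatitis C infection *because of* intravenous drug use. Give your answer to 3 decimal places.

PN ≈ 0.888

Under exogeneity and monotonicity, PN = (RR − 1) / RR = 1 − 1/RR.
PN = (8.942 − 1) / 8.942 = 7.942 / 8.942 ≈ 0.8882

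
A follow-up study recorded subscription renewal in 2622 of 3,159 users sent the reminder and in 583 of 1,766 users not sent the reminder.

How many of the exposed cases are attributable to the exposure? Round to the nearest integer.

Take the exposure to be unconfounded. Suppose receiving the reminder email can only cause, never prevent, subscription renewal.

about 1579 cases

p₁ = P(outcome | exposed) = 2622/3159 = 0.83001
p₀ = P(outcome | unexposed) = 583/1766 = 0.33012
PN = (p₁ − p₀)/p₁ = (0.83001 − 0.33012) / 0.83001 ≈ 0.60226.
Attributable cases ≈ PN × (exposed cases) = 0.60226 × 2622 ≈ 1579.14.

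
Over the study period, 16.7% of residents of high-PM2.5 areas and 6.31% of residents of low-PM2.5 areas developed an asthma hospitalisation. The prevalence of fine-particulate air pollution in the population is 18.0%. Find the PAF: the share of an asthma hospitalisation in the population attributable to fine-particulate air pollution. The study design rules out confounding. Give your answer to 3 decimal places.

p₁ = 0.167, p₀ = 0.0631.
Overall risk P(Y=1) = π·p₁ + (1−π)·p₀ = 0.18×0.167 + 0.82×0.0631 = 0.081802.
Under exogeneity, PAF = [P(Y=1) − p₀] / P(Y=1).
PAF = (0.081802 − 0.0631) / 0.081802 ≈ 0.2286

PAF ≈ 0.229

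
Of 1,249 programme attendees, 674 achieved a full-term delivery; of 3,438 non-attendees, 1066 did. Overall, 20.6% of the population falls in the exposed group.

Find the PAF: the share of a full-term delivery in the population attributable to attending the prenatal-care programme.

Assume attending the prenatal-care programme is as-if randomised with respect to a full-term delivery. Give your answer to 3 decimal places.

p₁ = P(outcome | exposed) = 674/1249 = 0.53963
p₀ = P(outcome | unexposed) = 1066/3438 = 0.31006
Overall risk P(Y=1) = π·p₁ + (1−π)·p₀ = 0.206×0.53963 + 0.794×0.31006 = 0.35735.
Under exogeneity, PAF = [P(Y=1) − p₀] / P(Y=1).
PAF = (0.35735 − 0.31006) / 0.35735 ≈ 0.1323

PAF ≈ 0.132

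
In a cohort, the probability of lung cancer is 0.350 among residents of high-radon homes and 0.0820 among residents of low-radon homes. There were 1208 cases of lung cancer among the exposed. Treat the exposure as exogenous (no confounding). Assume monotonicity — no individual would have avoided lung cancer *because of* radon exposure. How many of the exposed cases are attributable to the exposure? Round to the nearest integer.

about 925 cases

Let p₁ = 0.35, p₀ = 0.082.
PN = (p₁ − p₀)/p₁ = (0.35 − 0.082) / 0.35 ≈ 0.76571.
Attributable cases ≈ PN × (exposed cases) = 0.76571 × 1208 ≈ 924.98.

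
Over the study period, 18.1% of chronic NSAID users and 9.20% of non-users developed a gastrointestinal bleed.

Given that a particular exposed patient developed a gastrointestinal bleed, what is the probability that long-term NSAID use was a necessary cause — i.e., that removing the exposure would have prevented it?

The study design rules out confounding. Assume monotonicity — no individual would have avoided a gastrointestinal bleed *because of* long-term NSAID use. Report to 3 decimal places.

PN ≈ 0.492

p₁ = 0.181, p₀ = 0.092.
Under exogeneity and monotonicity, PN = (p₁ − p₀) / p₁.
PN = (0.181 − 0.092) / 0.181 = 0.089 / 0.181 ≈ 0.4917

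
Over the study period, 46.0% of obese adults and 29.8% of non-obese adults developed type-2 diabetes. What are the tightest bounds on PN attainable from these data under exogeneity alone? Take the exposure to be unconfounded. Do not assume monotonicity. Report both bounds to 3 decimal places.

p₁ = 0.46, p₀ = 0.298.
Under exogeneity alone the bounds on PN are max{0,(p₁−p₀)/p₁} ≤ PN ≤ min{1,(1−p₀)/p₁}.
  lower = (p₁ − p₀)/p₁ = 0.162 / 0.46 ≈ 0.3522
  upper = min{1, (1 − p₀)/p₁} = 0.702 / 0.46 ≈ 1.5261 → capped at 1

0.352 ≤ PN ≤ 1.000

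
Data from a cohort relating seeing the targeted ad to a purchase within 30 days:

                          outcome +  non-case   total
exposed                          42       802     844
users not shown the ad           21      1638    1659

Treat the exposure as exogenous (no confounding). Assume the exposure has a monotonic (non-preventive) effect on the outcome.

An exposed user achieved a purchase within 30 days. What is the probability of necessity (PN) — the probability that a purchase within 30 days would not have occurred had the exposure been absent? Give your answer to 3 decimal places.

p₁ = P(outcome | exposed) = 42/844 = 0.049763
p₀ = P(outcome | unexposed) = 21/1659 = 0.012658
Under exogeneity and monotonicity, PN = (p₁ − p₀) / p₁.
PN = (0.049763 − 0.012658) / 0.049763 = 0.037105 / 0.049763 ≈ 0.7456

PN ≈ 0.746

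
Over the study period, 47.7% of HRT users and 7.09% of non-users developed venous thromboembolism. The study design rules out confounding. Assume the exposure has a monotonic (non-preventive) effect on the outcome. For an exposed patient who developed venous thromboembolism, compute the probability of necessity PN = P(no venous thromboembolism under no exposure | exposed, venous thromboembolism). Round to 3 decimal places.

p₁ = 0.477, p₀ = 0.0709.
Under exogeneity and monotonicity, PN = (p₁ − p₀) / p₁.
PN = (0.477 − 0.0709) / 0.477 = 0.4061 / 0.477 ≈ 0.8514

PN ≈ 0.851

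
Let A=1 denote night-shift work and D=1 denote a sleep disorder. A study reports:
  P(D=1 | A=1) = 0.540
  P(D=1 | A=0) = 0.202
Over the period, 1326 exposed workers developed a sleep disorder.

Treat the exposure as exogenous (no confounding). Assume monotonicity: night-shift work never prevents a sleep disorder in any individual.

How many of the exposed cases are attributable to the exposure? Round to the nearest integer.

about 830 cases

Let p₁ = 0.54, p₀ = 0.202.
PN = (p₁ − p₀)/p₁ = (0.54 − 0.202) / 0.54 ≈ 0.62593.
Attributable cases ≈ PN × (exposed cases) = 0.62593 × 1326 ≈ 829.98.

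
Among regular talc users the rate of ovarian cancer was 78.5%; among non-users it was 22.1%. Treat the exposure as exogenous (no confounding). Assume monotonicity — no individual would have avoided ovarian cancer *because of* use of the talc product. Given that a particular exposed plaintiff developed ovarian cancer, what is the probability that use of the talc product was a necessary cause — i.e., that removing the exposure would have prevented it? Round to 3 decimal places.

p₁ = 0.785, p₀ = 0.221.
Under exogeneity and monotonicity, PN = (p₁ − p₀) / p₁.
PN = (0.785 − 0.221) / 0.785 = 0.564 / 0.785 ≈ 0.7185

PN ≈ 0.718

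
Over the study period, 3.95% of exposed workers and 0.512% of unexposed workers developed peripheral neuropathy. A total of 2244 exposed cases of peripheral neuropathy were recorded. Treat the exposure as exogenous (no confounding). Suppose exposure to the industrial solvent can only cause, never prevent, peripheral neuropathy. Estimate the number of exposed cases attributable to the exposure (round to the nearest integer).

p₁ = 0.0395, p₀ = 0.00512.
PN = (p₁ − p₀)/p₁ = (0.0395 − 0.00512) / 0.0395 ≈ 0.87038.
Attributable cases ≈ PN × (exposed cases) = 0.87038 × 2244 ≈ 1953.13.

about 1953 cases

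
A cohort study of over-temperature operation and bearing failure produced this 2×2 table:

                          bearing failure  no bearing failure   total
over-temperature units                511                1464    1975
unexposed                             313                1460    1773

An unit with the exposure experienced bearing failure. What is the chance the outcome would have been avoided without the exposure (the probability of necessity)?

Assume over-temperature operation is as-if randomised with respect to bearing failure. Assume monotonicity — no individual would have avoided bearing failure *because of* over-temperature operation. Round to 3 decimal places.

p₁ = P(outcome | exposed) = 511/1975 = 0.25873
p₀ = P(outcome | unexposed) = 313/1773 = 0.17654
Under exogeneity and monotonicity, PN = (p₁ − p₀)/p₁.
PN = (0.25873 − 0.17654) / 0.25873 ≈ 0.3177

PN ≈ 0.318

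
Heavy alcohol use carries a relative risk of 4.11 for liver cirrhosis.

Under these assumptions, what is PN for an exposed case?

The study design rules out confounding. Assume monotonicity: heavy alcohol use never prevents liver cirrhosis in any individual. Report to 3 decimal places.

Under exogeneity and monotonicity, PN = (RR − 1) / RR = 1 − 1/RR.
PN = (4.11 − 1) / 4.11 = 3.11 / 4.11 ≈ 0.7567

PN ≈ 0.757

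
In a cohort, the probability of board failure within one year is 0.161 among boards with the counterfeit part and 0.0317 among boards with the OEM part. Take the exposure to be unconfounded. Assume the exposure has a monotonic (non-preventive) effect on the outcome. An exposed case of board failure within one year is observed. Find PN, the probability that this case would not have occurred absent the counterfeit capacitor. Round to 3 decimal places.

Let p₁ = 0.161, p₀ = 0.0317.
Under exogeneity and monotonicity, PN = (p₁ − p₀) / p₁.
PN = (0.161 − 0.0317) / 0.161 = 0.1293 / 0.161 ≈ 0.8031

PN ≈ 0.803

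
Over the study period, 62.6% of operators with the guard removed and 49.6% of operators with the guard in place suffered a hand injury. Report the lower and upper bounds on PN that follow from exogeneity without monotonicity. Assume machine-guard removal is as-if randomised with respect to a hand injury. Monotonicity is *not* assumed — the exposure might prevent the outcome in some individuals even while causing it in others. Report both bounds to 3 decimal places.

0.208 ≤ PN ≤ 0.805

p₁ = 0.626, p₀ = 0.496.
Under exogeneity alone the bounds on PN are max{0,(p₁−p₀)/p₁} ≤ PN ≤ min{1,(1−p₀)/p₁}.
  lower = (p₁ − p₀)/p₁ = 0.13 / 0.626 ≈ 0.2077
  upper = min{1, (1 − p₀)/p₁} = 0.504 / 0.626 ≈ 0.8051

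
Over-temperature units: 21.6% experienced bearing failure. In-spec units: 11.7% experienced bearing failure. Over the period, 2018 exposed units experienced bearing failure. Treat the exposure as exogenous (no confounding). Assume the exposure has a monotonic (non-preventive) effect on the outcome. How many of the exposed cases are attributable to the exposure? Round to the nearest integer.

p₁ = 0.216, p₀ = 0.117.
PN = (p₁ − p₀)/p₁ = (0.216 − 0.117) / 0.216 ≈ 0.45833.
Attributable cases ≈ PN × (exposed cases) = 0.45833 × 2018 ≈ 924.92.

about 925 cases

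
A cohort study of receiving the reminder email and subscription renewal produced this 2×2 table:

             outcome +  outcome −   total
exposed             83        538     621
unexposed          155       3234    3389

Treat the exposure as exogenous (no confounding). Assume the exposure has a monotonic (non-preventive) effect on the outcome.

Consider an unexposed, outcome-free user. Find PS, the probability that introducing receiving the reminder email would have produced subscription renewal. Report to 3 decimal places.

PS ≈ 0.092

p₁ = P(outcome | exposed) = 83/621 = 0.13366
p₀ = P(outcome | unexposed) = 155/3389 = 0.045736
Under exogeneity and monotonicity, PS = (p₁ − p₀)/(1 − p₀).
PS = (0.13366 − 0.045736) / 0.95426 ≈ 0.0921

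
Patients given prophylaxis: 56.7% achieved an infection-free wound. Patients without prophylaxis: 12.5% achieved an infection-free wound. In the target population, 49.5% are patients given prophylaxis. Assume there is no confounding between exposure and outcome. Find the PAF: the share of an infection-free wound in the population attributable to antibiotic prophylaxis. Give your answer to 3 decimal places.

p₁ = 0.567, p₀ = 0.125.
Overall risk P(Y=1) = π·p₁ + (1−π)·p₀ = 0.495×0.567 + 0.505×0.125 = 0.34379.
Under exogeneity, PAF = [P(Y=1) − p₀] / P(Y=1).
PAF = (0.34379 − 0.125) / 0.34379 ≈ 0.6364

PAF ≈ 0.636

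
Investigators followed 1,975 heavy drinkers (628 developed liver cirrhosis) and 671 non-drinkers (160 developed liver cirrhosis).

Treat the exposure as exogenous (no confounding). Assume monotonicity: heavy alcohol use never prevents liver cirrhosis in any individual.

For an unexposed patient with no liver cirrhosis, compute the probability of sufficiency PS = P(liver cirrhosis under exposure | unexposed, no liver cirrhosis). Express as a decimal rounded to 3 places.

PS ≈ 0.104

p₁ = P(outcome | exposed) = 628/1975 = 0.31797
p₀ = P(outcome | unexposed) = 160/671 = 0.23845
Under exogeneity and monotonicity, PS = (p₁ − p₀) / (1 − p₀).
PS = (0.31797 − 0.23845) / (1 − 0.23845) = 0.079525 / 0.76155 ≈ 0.1044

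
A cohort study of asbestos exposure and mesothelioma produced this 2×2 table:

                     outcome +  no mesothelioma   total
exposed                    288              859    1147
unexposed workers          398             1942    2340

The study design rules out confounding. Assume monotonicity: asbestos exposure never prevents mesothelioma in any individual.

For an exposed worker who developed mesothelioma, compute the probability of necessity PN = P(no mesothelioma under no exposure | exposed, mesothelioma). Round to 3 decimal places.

PN ≈ 0.323

p₁ = P(outcome | exposed) = 288/1147 = 0.25109
p₀ = P(outcome | unexposed) = 398/2340 = 0.17009
Under exogeneity and monotonicity, PN = (p₁ − p₀)/p₁.
PN = (0.25109 − 0.17009) / 0.25109 ≈ 0.3226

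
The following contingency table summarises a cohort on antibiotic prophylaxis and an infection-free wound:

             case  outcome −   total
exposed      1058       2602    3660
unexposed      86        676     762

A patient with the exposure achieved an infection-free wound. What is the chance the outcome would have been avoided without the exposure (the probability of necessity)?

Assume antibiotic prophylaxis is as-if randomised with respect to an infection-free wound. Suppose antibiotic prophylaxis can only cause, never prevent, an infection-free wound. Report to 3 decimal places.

PN ≈ 0.610

p₁ = P(outcome | exposed) = 1058/3660 = 0.28907
p₀ = P(outcome | unexposed) = 86/762 = 0.11286
Under exogeneity and monotonicity, PN = (p₁ − p₀)/p₁.
PN = (0.28907 − 0.11286) / 0.28907 ≈ 0.6096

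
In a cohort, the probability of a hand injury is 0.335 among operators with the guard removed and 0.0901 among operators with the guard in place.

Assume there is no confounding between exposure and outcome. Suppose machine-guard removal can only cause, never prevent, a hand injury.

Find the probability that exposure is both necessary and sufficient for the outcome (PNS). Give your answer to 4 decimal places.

Let p₁ = 0.335, p₀ = 0.0901.
Under exogeneity and monotonicity, PNS = p₁ − p₀.
PNS = 0.335 − 0.0901 = 0.2449

PNS ≈ 0.2449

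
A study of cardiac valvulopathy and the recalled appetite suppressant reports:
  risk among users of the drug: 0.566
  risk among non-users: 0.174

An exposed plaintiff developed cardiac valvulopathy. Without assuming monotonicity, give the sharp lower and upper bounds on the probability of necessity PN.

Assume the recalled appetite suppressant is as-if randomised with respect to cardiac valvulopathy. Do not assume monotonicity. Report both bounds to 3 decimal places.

0.693 ≤ PN ≤ 1.000

Let p₁ = 0.566, p₀ = 0.174.
Under exogeneity alone the bounds on PN are max{0,(p₁−p₀)/p₁} ≤ PN ≤ min{1,(1−p₀)/p₁}.
  lower = (p₁ − p₀)/p₁ = 0.392 / 0.566 ≈ 0.6926
  upper = min{1, (1 − p₀)/p₁} = 0.826 / 0.566 ≈ 1.4594 → capped at 1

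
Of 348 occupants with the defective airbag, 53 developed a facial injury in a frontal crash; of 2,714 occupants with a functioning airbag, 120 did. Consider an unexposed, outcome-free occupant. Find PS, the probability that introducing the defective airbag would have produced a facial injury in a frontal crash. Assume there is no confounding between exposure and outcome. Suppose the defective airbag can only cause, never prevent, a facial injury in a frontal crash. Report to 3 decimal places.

p₁ = P(outcome | exposed) = 53/348 = 0.1523
p₀ = P(outcome | unexposed) = 120/2714 = 0.044215
Under exogeneity and monotonicity, PS = (p₁ − p₀) / (1 − p₀).
PS = (0.1523 − 0.044215) / (1 − 0.044215) = 0.10808 / 0.95578 ≈ 0.1131

PS ≈ 0.113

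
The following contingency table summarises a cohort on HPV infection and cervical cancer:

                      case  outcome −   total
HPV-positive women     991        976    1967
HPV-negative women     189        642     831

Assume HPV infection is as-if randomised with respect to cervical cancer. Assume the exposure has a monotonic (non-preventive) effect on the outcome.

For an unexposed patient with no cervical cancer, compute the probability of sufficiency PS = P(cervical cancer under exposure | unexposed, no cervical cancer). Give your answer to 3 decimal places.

p₁ = P(outcome | exposed) = 991/1967 = 0.50381
p₀ = P(outcome | unexposed) = 189/831 = 0.22744
Under exogeneity and monotonicity, PS = (p₁ − p₀)/(1 − p₀).
PS = (0.50381 − 0.22744) / 0.77256 ≈ 0.3577

PS ≈ 0.358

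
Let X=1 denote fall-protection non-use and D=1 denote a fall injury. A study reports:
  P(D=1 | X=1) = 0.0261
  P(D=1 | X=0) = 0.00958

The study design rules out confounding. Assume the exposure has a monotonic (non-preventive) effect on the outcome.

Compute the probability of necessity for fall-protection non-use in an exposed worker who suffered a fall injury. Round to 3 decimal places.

PN ≈ 0.633

Let p₁ = 0.0261, p₀ = 0.00958.
Under exogeneity and monotonicity, PN = (p₁ − p₀) / p₁.
PN = (0.0261 − 0.00958) / 0.0261 = 0.01652 / 0.0261 ≈ 0.6330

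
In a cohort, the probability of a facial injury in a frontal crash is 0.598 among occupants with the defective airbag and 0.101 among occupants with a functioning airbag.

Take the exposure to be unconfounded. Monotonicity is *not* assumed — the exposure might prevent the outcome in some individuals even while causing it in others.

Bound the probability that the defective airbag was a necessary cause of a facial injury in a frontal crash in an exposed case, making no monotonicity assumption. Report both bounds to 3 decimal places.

0.831 ≤ PN ≤ 1.000

Let p₁ = 0.598, p₀ = 0.101.
Under exogeneity alone the bounds on PN are max{0,(p₁−p₀)/p₁} ≤ PN ≤ min{1,(1−p₀)/p₁}.
  lower = (p₁ − p₀)/p₁ = 0.497 / 0.598 ≈ 0.8311
  upper = min{1, (1 − p₀)/p₁} = 0.899 / 0.598 ≈ 1.5033 → capped at 1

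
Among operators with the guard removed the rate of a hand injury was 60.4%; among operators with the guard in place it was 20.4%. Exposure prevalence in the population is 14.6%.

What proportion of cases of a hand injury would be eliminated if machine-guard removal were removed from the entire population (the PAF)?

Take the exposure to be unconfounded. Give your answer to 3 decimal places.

PAF ≈ 0.223

p₁ = 0.604, p₀ = 0.204.
Overall risk P(Y=1) = π·p₁ + (1−π)·p₀ = 0.146×0.604 + 0.854×0.204 = 0.2624.
Under exogeneity, PAF = [P(Y=1) − p₀] / P(Y=1).
PAF = (0.2624 − 0.204) / 0.2624 ≈ 0.2226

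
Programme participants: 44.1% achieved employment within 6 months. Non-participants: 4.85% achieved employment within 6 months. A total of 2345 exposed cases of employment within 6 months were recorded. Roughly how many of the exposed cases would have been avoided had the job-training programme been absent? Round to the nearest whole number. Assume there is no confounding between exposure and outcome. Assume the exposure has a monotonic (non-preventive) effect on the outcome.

about 2087 cases

p₁ = 0.441, p₀ = 0.0485.
PN = (p₁ − p₀)/p₁ = (0.441 − 0.0485) / 0.441 ≈ 0.89002.
Attributable cases ≈ PN × (exposed cases) = 0.89002 × 2345 ≈ 2087.10.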